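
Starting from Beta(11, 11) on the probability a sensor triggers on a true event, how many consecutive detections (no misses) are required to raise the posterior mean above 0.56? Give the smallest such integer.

After k detections and 0 misses the posterior is Beta(11+k, 11), with mean (11+k)/(11+11+k).
Set (11+k)/(22+k) > 0.56 and solve: k > (0.56·22 − 11)/(1 − 0.56) = 3.000.
The smallest integer exceeding 3.000 is 4, and checking k=4: (15)/(26) = 0.5769 > 0.56.

k = 4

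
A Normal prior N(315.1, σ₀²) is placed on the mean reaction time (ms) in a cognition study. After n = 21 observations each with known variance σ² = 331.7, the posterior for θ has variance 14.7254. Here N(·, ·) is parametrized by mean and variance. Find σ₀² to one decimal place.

For the Normal–Normal model with known σ², precisions add: τ_n = τ₀ + n/σ².
So 1/σ₀² = 1/14.7254 − 21/331.7 = 0.067910 − 0.063310 = 0.004600.
Hence σ₀² = 1/0.004600 ≈ 217.4.

σ₀² = 217.4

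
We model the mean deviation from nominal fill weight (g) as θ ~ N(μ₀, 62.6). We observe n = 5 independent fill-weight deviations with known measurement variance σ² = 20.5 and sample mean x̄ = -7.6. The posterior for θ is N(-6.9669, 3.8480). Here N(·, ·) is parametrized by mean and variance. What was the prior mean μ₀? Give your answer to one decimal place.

μ₀ = 2.7

The posterior mean is a precision-weighted average: μ_n = (τ₀μ₀ + τ_data·x̄)/(τ₀+τ_data), with τ₀=1/σ₀² and τ_data=n/σ².
Here τ₀ = 1/62.6 = 0.015974 and τ_data = 5/20.5 = 0.243902, so τ_n = 0.259876.
Rearranging for μ₀: μ₀ = (μ_n·τ_n − τ_data·x̄)/τ₀ = (-6.9669·0.259876 − 0.243902·-7.6) / 0.015974 = 0.043125/0.015974 ≈ 2.7.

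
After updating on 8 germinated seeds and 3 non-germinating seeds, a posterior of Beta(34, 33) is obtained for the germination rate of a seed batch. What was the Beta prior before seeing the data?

Beta is conjugate to the binomial likelihood: posterior = Beta(α+s, β+f).
Subtract the data counts: 34−8=26, 33−3=30.

Beta(26, 30)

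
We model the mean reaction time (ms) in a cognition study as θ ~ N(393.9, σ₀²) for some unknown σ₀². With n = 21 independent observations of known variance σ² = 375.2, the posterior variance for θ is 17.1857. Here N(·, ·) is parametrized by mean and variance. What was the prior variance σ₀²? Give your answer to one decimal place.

For the Normal–Normal model with known σ², precisions add: τ_n = τ₀ + n/σ².
So 1/σ₀² = 1/17.1857 − 21/375.2 = 0.058188 − 0.055970 = 0.002218.
Hence σ₀² = 1/0.002218 ≈ 450.9.

σ₀² = 450.9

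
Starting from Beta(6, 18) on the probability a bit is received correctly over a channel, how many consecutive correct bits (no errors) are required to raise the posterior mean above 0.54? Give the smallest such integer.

k = 16

After k correct bits and 0 errors the posterior is Beta(6+k, 18), with mean (6+k)/(6+18+k).
Set (6+k)/(24+k) > 0.54 and solve: k > (0.54·24 − 6)/(1 − 0.54) = 15.130.
The smallest integer exceeding 15.130 is 16.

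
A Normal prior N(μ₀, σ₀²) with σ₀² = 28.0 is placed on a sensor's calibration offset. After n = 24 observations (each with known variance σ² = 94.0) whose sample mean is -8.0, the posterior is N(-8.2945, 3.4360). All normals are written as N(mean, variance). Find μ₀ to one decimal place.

μ₀ = -10.4

With known observation variance, the Normal–Normal posterior has precision τ_n = τ₀ + n/σ² and mean μ_n = (τ₀μ₀ + (n/σ²)x̄)/τ_n.
Here τ₀ = 1/28.0 = 0.035714 and τ_data = 24/94.0 = 0.255319, so τ_n = 0.291033.
Rearranging for μ₀: μ₀ = (μ_n·τ_n − τ_data·x̄)/τ₀ = (-8.2945·0.291033 − 0.255319·-8.0) / 0.035714 = -0.371421/0.035714 ≈ -10.4.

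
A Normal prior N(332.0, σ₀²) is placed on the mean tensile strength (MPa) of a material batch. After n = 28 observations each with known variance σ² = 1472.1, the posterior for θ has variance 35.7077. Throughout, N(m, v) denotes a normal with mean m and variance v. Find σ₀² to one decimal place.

For the Normal–Normal model with known σ², precisions add: τ_n = τ₀ + n/σ².
So 1/σ₀² = 1/35.7077 − 28/1472.1 = 0.028005 − 0.019020 = 0.008985.
Hence σ₀² = 1/0.008985 ≈ 111.3.

σ₀² = 111.3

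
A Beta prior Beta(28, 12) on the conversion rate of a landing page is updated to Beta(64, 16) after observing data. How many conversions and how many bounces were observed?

36 conversions and 4 bounces

Beta is conjugate to the binomial likelihood: posterior = Beta(a+s, b+f).
So s = 64 − 28 = 36 and f = 16 − 12 = 4.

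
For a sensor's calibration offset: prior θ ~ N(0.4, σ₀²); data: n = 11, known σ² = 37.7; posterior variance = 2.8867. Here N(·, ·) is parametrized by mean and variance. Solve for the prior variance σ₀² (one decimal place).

σ₀² = 18.3

For the Normal–Normal model with known σ², precisions add: τ_n = τ₀ + n/σ².
So 1/σ₀² = 1/2.8867 − 11/37.7 = 0.346416 − 0.291777 = 0.054639.
Hence σ₀² = 1/0.054639 ≈ 18.3.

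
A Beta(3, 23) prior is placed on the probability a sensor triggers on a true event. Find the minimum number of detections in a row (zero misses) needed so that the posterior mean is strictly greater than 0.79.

After k detections and 0 misses the posterior is Beta(3+k, 23), with mean (3+k)/(3+23+k).
Set (3+k)/(26+k) > 0.79 and solve: k > (0.79·26 − 3)/(1 − 0.79) = 83.524.
The smallest integer exceeding 83.524 is 84, and checking k=84: (87)/(110) = 0.7909 > 0.79.

k = 84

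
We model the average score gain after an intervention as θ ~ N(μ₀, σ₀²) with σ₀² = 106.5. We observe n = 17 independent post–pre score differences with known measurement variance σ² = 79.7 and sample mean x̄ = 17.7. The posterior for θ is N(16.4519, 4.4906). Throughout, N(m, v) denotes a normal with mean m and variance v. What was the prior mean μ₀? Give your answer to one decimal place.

μ₀ = -11.9

The posterior mean is a precision-weighted average: μ_n = (τ₀μ₀ + τ_data·x̄)/(τ₀+τ_data), with τ₀=1/σ₀² and τ_data=n/σ².
Here τ₀ = 1/106.5 = 0.009390 and τ_data = 17/79.7 = 0.213300, so τ_n = 0.222690.
Rearranging for μ₀: μ₀ = (μ_n·τ_n − τ_data·x̄)/τ₀ = (16.4519·0.222690 − 0.213300·17.7) / 0.009390 = -0.111736/0.009390 ≈ -11.9.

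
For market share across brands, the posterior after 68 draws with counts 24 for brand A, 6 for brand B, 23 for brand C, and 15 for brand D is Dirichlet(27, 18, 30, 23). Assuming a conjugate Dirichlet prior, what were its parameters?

Dirichlet(3, 12, 7, 8)

For a Dirichlet(α) prior with multinomial counts c, the posterior is Dirichlet(α + c) componentwise.
Subtract each count from the matching posterior parameter: 27−24=3, 18−6=12, 30−23=7, 23−15=8.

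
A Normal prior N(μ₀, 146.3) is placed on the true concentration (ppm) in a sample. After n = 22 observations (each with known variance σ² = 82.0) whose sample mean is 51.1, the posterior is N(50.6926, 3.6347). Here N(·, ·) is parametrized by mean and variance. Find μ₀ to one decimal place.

With known observation variance, the Normal–Normal posterior has precision τ_n = τ₀ + n/σ² and mean μ_n = (τ₀μ₀ + (n/σ²)x̄)/τ_n.
Here τ₀ = 1/146.3 = 0.006835 and τ_data = 22/82.0 = 0.268293, so τ_n = 0.275128.
Rearranging for μ₀: μ₀ = (μ_n·τ_n − τ_data·x̄)/τ₀ = (50.6926·0.275128 − 0.268293·51.1) / 0.006835 = 0.237181/0.006835 ≈ 34.7.

μ₀ = 34.7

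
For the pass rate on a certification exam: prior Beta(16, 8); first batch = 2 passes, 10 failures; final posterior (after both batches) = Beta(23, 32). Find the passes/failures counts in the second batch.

5 passes and 14 failures

Because Beta–binomial updating is additive in the counts, the combined data contributed (α_post−α_prior, β_post−β_prior) successes and failures.
Total across both batches: 23−16=7 passes, 32−8=24 failures.
Subtract the first batch: 7−2=5 passes and 24−10=14 failures.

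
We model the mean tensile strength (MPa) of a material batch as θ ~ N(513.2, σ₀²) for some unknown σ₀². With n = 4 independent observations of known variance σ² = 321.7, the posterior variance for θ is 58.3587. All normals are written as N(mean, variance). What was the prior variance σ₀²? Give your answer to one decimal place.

σ₀² = 212.7

Posterior precision equals prior precision plus data precision: 1/σ_n² = 1/σ₀² + n/σ².
So 1/σ₀² = 1/58.3587 − 4/321.7 = 0.017135 − 0.012434 = 0.004701.
Hence σ₀² = 1/0.004701 ≈ 212.7.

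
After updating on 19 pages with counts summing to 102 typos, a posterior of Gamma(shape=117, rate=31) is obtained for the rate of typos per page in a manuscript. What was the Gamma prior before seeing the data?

Gamma(shape=15, rate=12)

A Gamma(α, β) prior (rate parametrization) on a Poisson rate with n observations summing to S gives posterior Gamma(α+S, β+n).
So α = 117 − 102 = 15 and β = 31 − 19 = 12.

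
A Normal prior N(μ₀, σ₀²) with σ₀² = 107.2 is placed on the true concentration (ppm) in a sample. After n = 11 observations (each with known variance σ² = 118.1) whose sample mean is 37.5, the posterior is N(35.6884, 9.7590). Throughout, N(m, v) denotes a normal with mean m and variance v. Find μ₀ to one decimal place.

μ₀ = 17.6

With known observation variance, the Normal–Normal posterior has precision τ_n = τ₀ + n/σ² and mean μ_n = (τ₀μ₀ + (n/σ²)x̄)/τ_n.
Here τ₀ = 1/107.2 = 0.009328 and τ_data = 11/118.1 = 0.093141, so τ_n = 0.102469.
Rearranging for μ₀: μ₀ = (μ_n·τ_n − τ_data·x̄)/τ₀ = (35.6884·0.102469 − 0.093141·37.5) / 0.009328 = 0.164167/0.009328 ≈ 17.6.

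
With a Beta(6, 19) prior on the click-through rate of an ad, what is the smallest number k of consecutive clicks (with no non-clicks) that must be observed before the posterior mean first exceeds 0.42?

After k clicks and 0 non-clicks the posterior is Beta(6+k, 19), with mean (6+k)/(6+19+k).
Set (6+k)/(25+k) > 0.42 and solve: k > (0.42·25 − 6)/(1 − 0.42) = 7.759.
The smallest integer exceeding 7.759 is 8, and checking k=8: (14)/(33) = 0.4242 > 0.42.

k = 8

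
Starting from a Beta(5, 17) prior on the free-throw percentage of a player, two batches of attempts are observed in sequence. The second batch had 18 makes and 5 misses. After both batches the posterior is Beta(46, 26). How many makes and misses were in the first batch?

23 makes and 4 misses

Sequential conjugate updates are equivalent to a single update on the pooled data, so total successes = posterior α − prior α and total failures = posterior β − prior β.
Total across both batches: 46−5=41 makes, 26−17=9 misses.
Subtract the second batch: 41−18=23 makes and 9−5=4 misses.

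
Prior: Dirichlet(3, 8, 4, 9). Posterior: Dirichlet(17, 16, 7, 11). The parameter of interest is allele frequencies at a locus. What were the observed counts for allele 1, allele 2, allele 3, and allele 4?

counts (14, 8, 3, 2)

For a Dirichlet(α) prior with multinomial counts c, the posterior is Dirichlet(α + c) componentwise.
Counts are posterior − prior componentwise: 17−3=14, 16−8=8, 7−4=3, 11−9=2.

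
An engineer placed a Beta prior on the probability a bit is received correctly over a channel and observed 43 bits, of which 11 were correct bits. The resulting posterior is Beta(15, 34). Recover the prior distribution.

A Beta(α, β) prior with s successes and f failures in binomial data gives a Beta(α+s, β+f) posterior.
Subtract the data counts: 15−11=4, 34−32=2.

Beta(4, 2)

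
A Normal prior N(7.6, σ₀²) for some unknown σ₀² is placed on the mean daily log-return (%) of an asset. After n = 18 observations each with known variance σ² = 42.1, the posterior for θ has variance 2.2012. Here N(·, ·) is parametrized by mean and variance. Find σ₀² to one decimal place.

Posterior precision equals prior precision plus data precision: 1/σ_n² = 1/σ₀² + n/σ².
So 1/σ₀² = 1/2.2012 − 18/42.1 = 0.454298 − 0.427553 = 0.026745.
Hence σ₀² = 1/0.026745 ≈ 37.4.

σ₀² = 37.4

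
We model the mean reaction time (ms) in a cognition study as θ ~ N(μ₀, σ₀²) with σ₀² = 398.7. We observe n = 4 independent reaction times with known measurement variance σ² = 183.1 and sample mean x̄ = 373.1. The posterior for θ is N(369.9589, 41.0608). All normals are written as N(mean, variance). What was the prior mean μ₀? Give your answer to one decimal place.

The posterior mean is a precision-weighted average: μ_n = (τ₀μ₀ + τ_data·x̄)/(τ₀+τ_data), with τ₀=1/σ₀² and τ_data=n/σ².
Here τ₀ = 1/398.7 = 0.002508 and τ_data = 4/183.1 = 0.021846, so τ_n = 0.024354.
Rearranging for μ₀: μ₀ = (μ_n·τ_n − τ_data·x̄)/τ₀ = (369.9589·0.024354 − 0.021846·373.1) / 0.002508 = 0.859236/0.002508 ≈ 342.6.

μ₀ = 342.6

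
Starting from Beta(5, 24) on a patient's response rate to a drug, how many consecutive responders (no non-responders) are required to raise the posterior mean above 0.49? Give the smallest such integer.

After k responders and 0 non-responders the posterior is Beta(5+k, 24), with mean (5+k)/(5+24+k).
Set (5+k)/(29+k) > 0.49 and solve: k > (0.49·29 − 5)/(1 − 0.49) = 18.059.
The smallest integer exceeding 18.059 is 19, and checking k=19: (24)/(48) = 0.5000 > 0.49.

k = 19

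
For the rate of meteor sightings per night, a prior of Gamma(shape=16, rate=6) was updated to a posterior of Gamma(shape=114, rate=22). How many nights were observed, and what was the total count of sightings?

A Gamma(α, β) prior (rate parametrization) on a Poisson rate with n observations summing to S gives posterior Gamma(α+S, β+n).
Matching: Σxᵢ = 114 − 16 = 98 and n = 22 − 6 = 16.

n = 16 nights with total 98 sightings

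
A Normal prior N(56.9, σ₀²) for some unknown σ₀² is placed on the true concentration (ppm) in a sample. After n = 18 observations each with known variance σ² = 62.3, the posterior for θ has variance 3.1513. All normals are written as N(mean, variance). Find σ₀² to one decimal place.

σ₀² = 35.2

For the Normal–Normal model with known σ², precisions add: τ_n = τ₀ + n/σ².
So 1/σ₀² = 1/3.1513 − 18/62.3 = 0.317329 − 0.288925 = 0.028404.
Hence σ₀² = 1/0.028404 ≈ 35.2.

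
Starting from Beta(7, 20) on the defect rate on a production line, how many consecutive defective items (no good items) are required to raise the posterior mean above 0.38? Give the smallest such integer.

k = 6

After k defective items and 0 good items the posterior is Beta(7+k, 20), with mean (7+k)/(7+20+k).
Set (7+k)/(27+k) > 0.38 and solve: k > (0.38·27 − 7)/(1 − 0.38) = 5.258.
The smallest integer exceeding 5.258 is 6.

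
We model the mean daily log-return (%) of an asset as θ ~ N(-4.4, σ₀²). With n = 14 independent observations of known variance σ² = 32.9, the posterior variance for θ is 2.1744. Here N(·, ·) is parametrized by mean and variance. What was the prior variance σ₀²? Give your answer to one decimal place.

Posterior precision equals prior precision plus data precision: 1/σ_n² = 1/σ₀² + n/σ².
So 1/σ₀² = 1/2.1744 − 14/32.9 = 0.459897 − 0.425532 = 0.034365.
Hence σ₀² = 1/0.034365 ≈ 29.1.

σ₀² = 29.1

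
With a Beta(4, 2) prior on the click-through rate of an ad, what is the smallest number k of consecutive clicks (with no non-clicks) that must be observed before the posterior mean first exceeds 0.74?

After k clicks and 0 non-clicks the posterior is Beta(4+k, 2), with mean (4+k)/(4+2+k).
Set (4+k)/(6+k) > 0.74 and solve: k > (0.74·6 − 4)/(1 − 0.74) = 1.692.
The smallest integer exceeding 1.692 is 2.

k = 2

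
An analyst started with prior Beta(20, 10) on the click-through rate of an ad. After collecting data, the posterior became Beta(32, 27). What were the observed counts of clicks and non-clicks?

Beta is conjugate to the binomial likelihood: posterior = Beta(a+s, b+f).
So s = 32 − 20 = 12 and f = 27 − 10 = 17.

12 clicks and 17 non-clicks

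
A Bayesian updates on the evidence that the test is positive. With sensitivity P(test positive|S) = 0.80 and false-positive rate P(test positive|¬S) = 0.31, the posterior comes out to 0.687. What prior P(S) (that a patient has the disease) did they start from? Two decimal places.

Bayes' rule in odds form gives O(S|E) = O(S)·[P(E|S)/P(E|¬S)], hence O(S) = O(S|E)/LR.
Posterior odds = 0.687/(1−0.687) = 2.1949. LR = 0.80/0.31 = 2.5806.
Prior odds = 2.1949/2.5806 = 0.8505, so P(S) = 0.8505/(1+0.8505) ≈ 0.46.

P(S) = 0.46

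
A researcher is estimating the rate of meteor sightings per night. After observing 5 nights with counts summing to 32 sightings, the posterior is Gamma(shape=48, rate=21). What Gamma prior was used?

A Gamma(α, β) prior (rate parametrization) on a Poisson rate with n observations summing to S gives posterior Gamma(α+S, β+n).
So α = 48 − 32 = 16 and β = 21 − 5 = 16.

Gamma(shape=16, rate=16)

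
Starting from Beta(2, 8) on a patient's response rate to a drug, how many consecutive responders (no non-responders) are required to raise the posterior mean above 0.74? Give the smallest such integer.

k = 21

After k responders and 0 non-responders the posterior is Beta(2+k, 8), with mean (2+k)/(2+8+k).
Set (2+k)/(10+k) > 0.74 and solve: k > (0.74·10 − 2)/(1 − 0.74) = 20.769.
The smallest integer exceeding 20.769 is 21, and checking k=21: (23)/(31) = 0.7419 > 0.74.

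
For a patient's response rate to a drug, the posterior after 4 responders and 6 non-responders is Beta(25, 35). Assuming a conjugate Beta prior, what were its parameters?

Beta(21, 29)

A Beta(a, b) prior with s successes and f failures in binomial data gives a Beta(a+s, b+f) posterior.
Subtract the data counts: 25−4=21, 35−6=29.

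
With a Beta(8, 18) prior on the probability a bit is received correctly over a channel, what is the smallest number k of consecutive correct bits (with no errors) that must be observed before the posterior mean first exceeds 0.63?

k = 23

After k correct bits and 0 errors the posterior is Beta(8+k, 18), with mean (8+k)/(8+18+k).
Set (8+k)/(26+k) > 0.63 and solve: k > (0.63·26 − 8)/(1 − 0.63) = 22.649.
The smallest integer exceeding 22.649 is 23.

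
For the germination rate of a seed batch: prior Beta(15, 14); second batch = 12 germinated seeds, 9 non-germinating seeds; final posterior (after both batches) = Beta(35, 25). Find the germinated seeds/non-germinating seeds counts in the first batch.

8 germinated seeds and 2 non-germinating seeds

Sequential conjugate updates are equivalent to a single update on the pooled data, so total successes = posterior α − prior α and total failures = posterior β − prior β.
Total across both batches: 35−15=20 germinated seeds, 25−14=11 non-germinating seeds.
Subtract the second batch: 20−12=8 germinated seeds and 11−9=2 non-germinating seeds.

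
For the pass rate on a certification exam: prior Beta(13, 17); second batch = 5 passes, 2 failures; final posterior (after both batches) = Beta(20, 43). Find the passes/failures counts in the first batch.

Sequential conjugate updates are equivalent to a single update on the pooled data, so total successes = posterior α − prior α and total failures = posterior β − prior β.
Total across both batches: 20−13=7 passes, 43−17=26 failures.
Subtract the second batch: 7−5=2 passes and 26−2=24 failures.

2 passes and 24 failures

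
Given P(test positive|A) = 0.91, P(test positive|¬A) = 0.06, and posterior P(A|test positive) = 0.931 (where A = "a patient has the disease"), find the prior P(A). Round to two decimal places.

In odds form, posterior odds = prior odds × likelihood ratio, so prior odds = posterior odds ÷ LR.
Posterior odds = 0.931/(1−0.931) = 13.4928. LR = 0.91/0.06 = 15.1667.
Prior odds = 13.4928/15.1667 = 0.8896, so P(A) = 0.8896/(1+0.8896) ≈ 0.47.

P(A) = 0.47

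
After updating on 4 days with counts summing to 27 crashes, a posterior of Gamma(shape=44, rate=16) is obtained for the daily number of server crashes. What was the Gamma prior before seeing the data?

A Gamma(α, β) prior (rate parametrization) on a Poisson rate with n observations summing to S gives posterior Gamma(α+S, β+n).
So α = 44 − 27 = 17 and β = 16 − 4 = 12.

Gamma(shape=17, rate=12)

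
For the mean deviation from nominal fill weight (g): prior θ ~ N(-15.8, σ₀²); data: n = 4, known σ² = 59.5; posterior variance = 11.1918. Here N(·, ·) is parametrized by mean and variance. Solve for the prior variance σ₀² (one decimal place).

Posterior precision equals prior precision plus data precision: 1/σ_n² = 1/σ₀² + n/σ².
So 1/σ₀² = 1/11.1918 − 4/59.5 = 0.089351 − 0.067227 = 0.022124.
Hence σ₀² = 1/0.022124 ≈ 45.2.

σ₀² = 45.2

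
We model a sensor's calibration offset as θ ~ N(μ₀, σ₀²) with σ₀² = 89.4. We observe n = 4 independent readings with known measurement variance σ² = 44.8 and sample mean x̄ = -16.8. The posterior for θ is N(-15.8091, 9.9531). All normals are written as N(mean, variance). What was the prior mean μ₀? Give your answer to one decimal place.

μ₀ = -7.9

With known observation variance, the Normal–Normal posterior has precision τ_n = τ₀ + n/σ² and mean μ_n = (τ₀μ₀ + (n/σ²)x̄)/τ_n.
Here τ₀ = 1/89.4 = 0.011186 and τ_data = 4/44.8 = 0.089286, so τ_n = 0.100472.
Rearranging for μ₀: μ₀ = (μ_n·τ_n − τ_data·x̄)/τ₀ = (-15.8091·0.100472 − 0.089286·-16.8) / 0.011186 = -0.088367/0.011186 ≈ -7.9.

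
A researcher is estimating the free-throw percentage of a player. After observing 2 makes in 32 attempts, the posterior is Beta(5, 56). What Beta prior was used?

Beta(3, 26)

Under Beta–binomial conjugacy the posterior parameters are (a+s, b+f).
So a = 5 − 2 = 3 and b = 56 − 30 = 26.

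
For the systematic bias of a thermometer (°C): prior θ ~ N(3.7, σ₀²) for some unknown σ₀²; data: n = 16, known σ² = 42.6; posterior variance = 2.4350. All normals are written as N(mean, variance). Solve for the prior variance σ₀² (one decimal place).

Posterior precision equals prior precision plus data precision: 1/σ_n² = 1/σ₀² + n/σ².
So 1/σ₀² = 1/2.4350 − 16/42.6 = 0.410678 − 0.375587 = 0.035091.
Hence σ₀² = 1/0.035091 ≈ 28.5.

σ₀² = 28.5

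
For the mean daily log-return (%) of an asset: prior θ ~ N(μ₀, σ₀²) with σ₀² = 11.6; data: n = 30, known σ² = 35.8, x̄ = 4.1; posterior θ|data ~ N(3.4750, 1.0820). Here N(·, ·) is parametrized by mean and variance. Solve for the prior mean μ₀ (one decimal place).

The posterior mean is a precision-weighted average: μ_n = (τ₀μ₀ + τ_data·x̄)/(τ₀+τ_data), with τ₀=1/σ₀² and τ_data=n/σ².
Here τ₀ = 1/11.6 = 0.086207 and τ_data = 30/35.8 = 0.837989, so τ_n = 0.924196.
Rearranging for μ₀: μ₀ = (μ_n·τ_n − τ_data·x̄)/τ₀ = (3.4750·0.924196 − 0.837989·4.1) / 0.086207 = -0.224174/0.086207 ≈ -2.6.

μ₀ = -2.6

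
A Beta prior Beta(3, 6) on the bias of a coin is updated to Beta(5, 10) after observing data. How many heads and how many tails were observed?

A Beta(a, b) prior with s successes and f failures in binomial data gives a Beta(a+s, b+f) posterior.
Match parameters: s=5−3=2, f=10−6=4.

2 heads and 4 tails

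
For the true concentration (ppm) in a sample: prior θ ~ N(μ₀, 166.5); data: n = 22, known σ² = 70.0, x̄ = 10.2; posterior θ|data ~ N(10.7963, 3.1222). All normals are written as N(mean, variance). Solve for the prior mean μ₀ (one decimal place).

μ₀ = 42.0

With known observation variance, the Normal–Normal posterior has precision τ_n = τ₀ + n/σ² and mean μ_n = (τ₀μ₀ + (n/σ²)x̄)/τ_n.
Here τ₀ = 1/166.5 = 0.006006 and τ_data = 22/70.0 = 0.314286, so τ_n = 0.320292.
Rearranging for μ₀: μ₀ = (μ_n·τ_n − τ_data·x̄)/τ₀ = (10.7963·0.320292 − 0.314286·10.2) / 0.006006 = 0.252251/0.006006 ≈ 42.0.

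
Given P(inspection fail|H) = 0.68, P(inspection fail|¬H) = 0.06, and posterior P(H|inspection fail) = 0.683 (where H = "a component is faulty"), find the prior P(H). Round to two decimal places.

P(H) = 0.16

In odds form, posterior odds = prior odds × likelihood ratio, so prior odds = posterior odds ÷ LR.
Posterior odds = 0.683/(1−0.683) = 2.1546. LR = 0.68/0.06 = 11.3333.
Prior odds = 2.1546/11.3333 = 0.1901, so P(H) = 0.1901/(1+0.1901) ≈ 0.16.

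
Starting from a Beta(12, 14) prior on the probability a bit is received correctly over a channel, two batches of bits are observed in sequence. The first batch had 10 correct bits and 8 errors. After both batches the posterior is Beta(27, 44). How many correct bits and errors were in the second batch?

Because Beta–binomial updating is additive in the counts, the combined data contributed (α_post−α_prior, β_post−β_prior) successes and failures.
Total across both batches: 27−12=15 correct bits, 44−14=30 errors.
Subtract the first batch: 15−10=5 correct bits and 30−8=22 errors.

5 correct bits and 22 errors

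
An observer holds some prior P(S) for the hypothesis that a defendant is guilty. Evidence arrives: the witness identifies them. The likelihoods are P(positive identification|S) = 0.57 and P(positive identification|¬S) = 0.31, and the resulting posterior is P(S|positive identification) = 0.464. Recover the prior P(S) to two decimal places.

P(S) = 0.32

In odds form, posterior odds = prior odds × likelihood ratio, so prior odds = posterior odds ÷ LR.
Posterior odds = 0.464/(1−0.464) = 0.8657. LR = 0.57/0.31 = 1.8387.
Prior odds = 0.8657/1.8387 = 0.4708, so P(S) = 0.4708/(1+0.4708) ≈ 0.32.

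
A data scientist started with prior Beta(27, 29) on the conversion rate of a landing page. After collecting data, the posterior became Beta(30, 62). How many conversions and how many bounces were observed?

Beta is conjugate to the binomial likelihood: posterior = Beta(a+s, b+f).
Match parameters: s=30−27=3, f=62−29=33.

3 conversions and 33 bounces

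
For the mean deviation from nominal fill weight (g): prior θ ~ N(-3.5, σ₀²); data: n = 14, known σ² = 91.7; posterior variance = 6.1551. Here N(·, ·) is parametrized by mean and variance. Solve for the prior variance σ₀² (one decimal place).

σ₀² = 102.1

For the Normal–Normal model with known σ², precisions add: τ_n = τ₀ + n/σ².
So 1/σ₀² = 1/6.1551 − 14/91.7 = 0.162467 − 0.152672 = 0.009795.
Hence σ₀² = 1/0.009795 ≈ 102.1.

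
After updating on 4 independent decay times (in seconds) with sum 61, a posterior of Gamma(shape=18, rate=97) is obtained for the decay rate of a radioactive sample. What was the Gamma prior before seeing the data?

Gamma(shape=14, rate=36)

Gamma–exponential conjugacy: posterior shape = α + n, posterior rate = β + Σtᵢ.
So α = 18 − 4 = 14 and β = 97 − 61 = 36.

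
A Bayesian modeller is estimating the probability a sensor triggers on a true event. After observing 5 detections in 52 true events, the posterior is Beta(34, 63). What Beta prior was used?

A Beta(a, b) prior with s successes and f failures in binomial data gives a Beta(a+s, b+f) posterior.
Subtract the data counts: 34−5=29, 63−47=16.

Beta(29, 16)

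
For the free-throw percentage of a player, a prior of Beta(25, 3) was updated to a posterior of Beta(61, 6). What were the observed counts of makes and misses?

36 makes and 3 misses

Beta is conjugate to the binomial likelihood: posterior = Beta(a+s, b+f).
So s = 61 − 25 = 36 and f = 6 − 3 = 3.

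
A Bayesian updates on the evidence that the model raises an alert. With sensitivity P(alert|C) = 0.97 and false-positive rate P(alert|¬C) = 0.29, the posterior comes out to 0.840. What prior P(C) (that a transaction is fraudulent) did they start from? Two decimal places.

P(C) = 0.61

Bayes' rule in odds form gives O(C|E) = O(C)·[P(E|C)/P(E|¬C)], hence O(C) = O(C|E)/LR.
Posterior odds = 0.840/(1−0.840) = 5.2500. LR = 0.97/0.29 = 3.3448.
Prior odds = 5.2500/3.3448 = 1.5696, so P(C) = 1.5696/(1+1.5696) ≈ 0.61.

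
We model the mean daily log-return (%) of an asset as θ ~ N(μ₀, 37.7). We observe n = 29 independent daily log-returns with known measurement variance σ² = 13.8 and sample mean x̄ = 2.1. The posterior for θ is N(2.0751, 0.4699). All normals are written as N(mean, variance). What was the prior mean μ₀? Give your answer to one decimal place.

μ₀ = 0.1

The posterior mean is a precision-weighted average: μ_n = (τ₀μ₀ + τ_data·x̄)/(τ₀+τ_data), with τ₀=1/σ₀² and τ_data=n/σ².
Here τ₀ = 1/37.7 = 0.026525 and τ_data = 29/13.8 = 2.101449, so τ_n = 2.127974.
Rearranging for μ₀: μ₀ = (μ_n·τ_n − τ_data·x̄)/τ₀ = (2.0751·2.127974 − 2.101449·2.1) / 0.026525 = 0.002716/0.026525 ≈ 0.1.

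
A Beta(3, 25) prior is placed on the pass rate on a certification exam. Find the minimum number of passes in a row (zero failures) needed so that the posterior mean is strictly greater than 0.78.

After k passes and 0 failures the posterior is Beta(3+k, 25), with mean (3+k)/(3+25+k).
Set (3+k)/(28+k) > 0.78 and solve: k > (0.78·28 − 3)/(1 − 0.78) = 85.636.
The smallest integer exceeding 85.636 is 86.

k = 86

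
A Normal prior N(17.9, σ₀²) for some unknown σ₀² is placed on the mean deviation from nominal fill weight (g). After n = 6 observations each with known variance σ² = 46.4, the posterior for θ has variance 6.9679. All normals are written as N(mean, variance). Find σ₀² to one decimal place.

σ₀² = 70.4

For the Normal–Normal model with known σ², precisions add: τ_n = τ₀ + n/σ².
So 1/σ₀² = 1/6.9679 − 6/46.4 = 0.143515 − 0.129310 = 0.014205.
Hence σ₀² = 1/0.014205 ≈ 70.4.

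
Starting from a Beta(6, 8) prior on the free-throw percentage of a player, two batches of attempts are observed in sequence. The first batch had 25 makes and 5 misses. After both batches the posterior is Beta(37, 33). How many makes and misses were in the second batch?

Because Beta–binomial updating is additive in the counts, the combined data contributed (α_post−α_prior, β_post−β_prior) successes and failures.
Total across both batches: 37−6=31 makes, 33−8=25 misses.
Subtract the first batch: 31−25=6 makes and 25−5=20 misses.

6 makes and 20 misses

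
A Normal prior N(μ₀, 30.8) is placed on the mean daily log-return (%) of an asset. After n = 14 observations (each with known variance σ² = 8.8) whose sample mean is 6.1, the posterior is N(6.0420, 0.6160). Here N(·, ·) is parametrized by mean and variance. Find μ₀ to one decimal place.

The posterior mean is a precision-weighted average: μ_n = (τ₀μ₀ + τ_data·x̄)/(τ₀+τ_data), with τ₀=1/σ₀² and τ_data=n/σ².
Here τ₀ = 1/30.8 = 0.032468 and τ_data = 14/8.8 = 1.590909, so τ_n = 1.623377.
Rearranging for μ₀: μ₀ = (μ_n·τ_n − τ_data·x̄)/τ₀ = (6.0420·1.623377 − 1.590909·6.1) / 0.032468 = 0.103899/0.032468 ≈ 3.2.

μ₀ = 3.2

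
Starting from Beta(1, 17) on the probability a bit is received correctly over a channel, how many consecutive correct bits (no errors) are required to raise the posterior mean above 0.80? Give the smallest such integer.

After k correct bits and 0 errors the posterior is Beta(1+k, 17), with mean (1+k)/(1+17+k).
Set (1+k)/(18+k) > 0.80 and solve: k > (0.80·18 − 1)/(1 − 0.80) = 67.000.
The smallest integer exceeding 67.000 is 68, and checking k=68: (69)/(86) = 0.8023 > 0.80.

k = 68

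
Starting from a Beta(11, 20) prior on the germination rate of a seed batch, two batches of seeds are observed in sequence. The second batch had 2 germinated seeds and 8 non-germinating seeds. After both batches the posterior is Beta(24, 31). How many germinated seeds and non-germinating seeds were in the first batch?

Because Beta–binomial updating is additive in the counts, the combined data contributed (α_post−α_prior, β_post−β_prior) successes and failures.
Total across both batches: 24−11=13 germinated seeds, 31−20=11 non-germinating seeds.
Subtract the second batch: 13−2=11 germinated seeds and 11−8=3 non-germinating seeds.

11 germinated seeds and 3 non-germinating seeds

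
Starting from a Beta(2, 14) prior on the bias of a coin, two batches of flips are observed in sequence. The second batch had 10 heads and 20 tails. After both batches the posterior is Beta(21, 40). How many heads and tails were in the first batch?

Sequential conjugate updates are equivalent to a single update on the pooled data, so total successes = posterior α − prior α and total failures = posterior β − prior β.
Total across both batches: 21−2=19 heads, 40−14=26 tails.
Subtract the second batch: 19−10=9 heads and 26−20=6 tails.

9 heads and 6 tails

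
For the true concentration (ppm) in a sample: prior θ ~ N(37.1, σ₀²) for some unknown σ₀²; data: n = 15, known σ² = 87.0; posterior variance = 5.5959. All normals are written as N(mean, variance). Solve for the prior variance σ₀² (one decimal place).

Posterior precision equals prior precision plus data precision: 1/σ_n² = 1/σ₀² + n/σ².
So 1/σ₀² = 1/5.5959 − 15/87.0 = 0.178702 − 0.172414 = 0.006288.
Hence σ₀² = 1/0.006288 ≈ 159.0.

σ₀² = 159.0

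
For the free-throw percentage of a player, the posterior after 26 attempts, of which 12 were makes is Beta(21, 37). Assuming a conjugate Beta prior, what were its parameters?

Beta(9, 23)

Under Beta–binomial conjugacy the posterior parameters are (a+s, b+f).
Subtract the data counts: 21−12=9, 37−14=23.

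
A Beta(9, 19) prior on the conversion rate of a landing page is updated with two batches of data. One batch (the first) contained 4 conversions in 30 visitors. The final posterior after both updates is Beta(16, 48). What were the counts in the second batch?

Sequential conjugate updates are equivalent to a single update on the pooled data, so total successes = posterior α − prior α and total failures = posterior β − prior β.
Total across both batches: 16−9=7 conversions, 48−19=29 bounces.
Subtract the first batch: 7−4=3 conversions and 29−26=3 bounces.

3 conversions and 3 bounces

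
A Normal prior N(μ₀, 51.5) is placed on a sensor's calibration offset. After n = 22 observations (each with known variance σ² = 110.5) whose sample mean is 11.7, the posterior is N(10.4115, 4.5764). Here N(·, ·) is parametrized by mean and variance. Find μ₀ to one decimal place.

μ₀ = -2.8

The posterior mean is a precision-weighted average: μ_n = (τ₀μ₀ + τ_data·x̄)/(τ₀+τ_data), with τ₀=1/σ₀² and τ_data=n/σ².
Here τ₀ = 1/51.5 = 0.019417 and τ_data = 22/110.5 = 0.199095, so τ_n = 0.218512.
Rearranging for μ₀: μ₀ = (μ_n·τ_n − τ_data·x̄)/τ₀ = (10.4115·0.218512 − 0.199095·11.7) / 0.019417 = -0.054374/0.019417 ≈ -2.8.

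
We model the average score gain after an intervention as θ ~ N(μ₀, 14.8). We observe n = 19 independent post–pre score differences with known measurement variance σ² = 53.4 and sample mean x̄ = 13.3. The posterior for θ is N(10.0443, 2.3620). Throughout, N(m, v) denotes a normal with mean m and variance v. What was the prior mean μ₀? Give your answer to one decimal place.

The posterior mean is a precision-weighted average: μ_n = (τ₀μ₀ + τ_data·x̄)/(τ₀+τ_data), with τ₀=1/σ₀² and τ_data=n/σ².
Here τ₀ = 1/14.8 = 0.067568 and τ_data = 19/53.4 = 0.355805, so τ_n = 0.423373.
Rearranging for μ₀: μ₀ = (μ_n·τ_n − τ_data·x̄)/τ₀ = (10.0443·0.423373 − 0.355805·13.3) / 0.067568 = -0.479721/0.067568 ≈ -7.1.

μ₀ = -7.1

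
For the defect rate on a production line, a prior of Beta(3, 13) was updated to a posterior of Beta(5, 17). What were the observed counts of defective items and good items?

Beta is conjugate to the binomial likelihood: posterior = Beta(α+s, β+f).
So s = 5 − 3 = 2 and f = 17 − 13 = 4.

2 defective items and 4 good items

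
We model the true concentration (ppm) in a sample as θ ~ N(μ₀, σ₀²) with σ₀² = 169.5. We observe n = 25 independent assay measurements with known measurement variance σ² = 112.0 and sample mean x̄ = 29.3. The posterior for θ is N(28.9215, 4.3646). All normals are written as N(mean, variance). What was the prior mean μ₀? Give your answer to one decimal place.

With known observation variance, the Normal–Normal posterior has precision τ_n = τ₀ + n/σ² and mean μ_n = (τ₀μ₀ + (n/σ²)x̄)/τ_n.
Here τ₀ = 1/169.5 = 0.005900 and τ_data = 25/112.0 = 0.223214, so τ_n = 0.229114.
Rearranging for μ₀: μ₀ = (μ_n·τ_n − τ_data·x̄)/τ₀ = (28.9215·0.229114 − 0.223214·29.3) / 0.005900 = 0.086150/0.005900 ≈ 14.6.

μ₀ = 14.6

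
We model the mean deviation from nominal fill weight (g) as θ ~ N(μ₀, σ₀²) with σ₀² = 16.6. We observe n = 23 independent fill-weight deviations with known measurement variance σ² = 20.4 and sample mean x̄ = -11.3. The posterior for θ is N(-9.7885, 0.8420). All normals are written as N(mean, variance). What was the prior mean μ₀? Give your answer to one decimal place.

The posterior mean is a precision-weighted average: μ_n = (τ₀μ₀ + τ_data·x̄)/(τ₀+τ_data), with τ₀=1/σ₀² and τ_data=n/σ².
Here τ₀ = 1/16.6 = 0.060241 and τ_data = 23/20.4 = 1.127451, so τ_n = 1.187692.
Rearranging for μ₀: μ₀ = (μ_n·τ_n − τ_data·x̄)/τ₀ = (-9.7885·1.187692 − 1.127451·-11.3) / 0.060241 = 1.114473/0.060241 ≈ 18.5.

μ₀ = 18.5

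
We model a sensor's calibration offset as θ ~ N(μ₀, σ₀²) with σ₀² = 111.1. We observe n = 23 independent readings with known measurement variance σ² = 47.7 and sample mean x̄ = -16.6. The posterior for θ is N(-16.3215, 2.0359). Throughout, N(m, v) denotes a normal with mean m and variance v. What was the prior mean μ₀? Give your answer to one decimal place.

The posterior mean is a precision-weighted average: μ_n = (τ₀μ₀ + τ_data·x̄)/(τ₀+τ_data), with τ₀=1/σ₀² and τ_data=n/σ².
Here τ₀ = 1/111.1 = 0.009001 and τ_data = 23/47.7 = 0.482180, so τ_n = 0.491181.
Rearranging for μ₀: μ₀ = (μ_n·τ_n − τ_data·x̄)/τ₀ = (-16.3215·0.491181 − 0.482180·-16.6) / 0.009001 = -0.012623/0.009001 ≈ -1.4.

μ₀ = -1.4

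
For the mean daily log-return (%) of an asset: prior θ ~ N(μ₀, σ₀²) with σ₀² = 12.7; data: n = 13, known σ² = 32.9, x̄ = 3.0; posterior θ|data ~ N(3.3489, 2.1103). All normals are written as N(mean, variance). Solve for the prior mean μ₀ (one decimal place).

With known observation variance, the Normal–Normal posterior has precision τ_n = τ₀ + n/σ² and mean μ_n = (τ₀μ₀ + (n/σ²)x̄)/τ_n.
Here τ₀ = 1/12.7 = 0.078740 and τ_data = 13/32.9 = 0.395137, so τ_n = 0.473877.
Rearranging for μ₀: μ₀ = (μ_n·τ_n − τ_data·x̄)/τ₀ = (3.3489·0.473877 − 0.395137·3.0) / 0.078740 = 0.401556/0.078740 ≈ 5.1.

μ₀ = 5.1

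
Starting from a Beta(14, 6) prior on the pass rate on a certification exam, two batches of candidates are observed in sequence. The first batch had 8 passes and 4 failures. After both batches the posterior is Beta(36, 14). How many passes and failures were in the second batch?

14 passes and 4 failures

Sequential conjugate updates are equivalent to a single update on the pooled data, so total successes = posterior α − prior α and total failures = posterior β − prior β.
Total across both batches: 36−14=22 passes, 14−6=8 failures.
Subtract the first batch: 22−8=14 passes and 8−4=4 failures.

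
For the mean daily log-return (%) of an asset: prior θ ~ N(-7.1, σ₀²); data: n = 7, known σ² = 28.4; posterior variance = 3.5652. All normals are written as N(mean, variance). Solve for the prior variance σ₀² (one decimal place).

For the Normal–Normal model with known σ², precisions add: τ_n = τ₀ + n/σ².
So 1/σ₀² = 1/3.5652 − 7/28.4 = 0.280489 − 0.246479 = 0.034010.
Hence σ₀² = 1/0.034010 ≈ 29.4.

σ₀² = 29.4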